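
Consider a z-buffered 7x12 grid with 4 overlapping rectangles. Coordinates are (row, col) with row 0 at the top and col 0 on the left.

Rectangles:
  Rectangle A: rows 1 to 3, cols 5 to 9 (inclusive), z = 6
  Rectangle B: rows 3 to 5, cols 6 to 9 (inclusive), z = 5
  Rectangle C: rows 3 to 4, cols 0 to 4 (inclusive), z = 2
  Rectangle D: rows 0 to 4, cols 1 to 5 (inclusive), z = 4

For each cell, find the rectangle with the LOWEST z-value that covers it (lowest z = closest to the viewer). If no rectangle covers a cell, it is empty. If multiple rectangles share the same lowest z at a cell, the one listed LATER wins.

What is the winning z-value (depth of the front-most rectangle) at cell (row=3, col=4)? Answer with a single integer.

Check cell (3,4):
  A: rows 1-3 cols 5-9 -> outside (col miss)
  B: rows 3-5 cols 6-9 -> outside (col miss)
  C: rows 3-4 cols 0-4 z=2 -> covers; best now C (z=2)
  D: rows 0-4 cols 1-5 z=4 -> covers; best now C (z=2)
Winner: C at z=2

Answer: 2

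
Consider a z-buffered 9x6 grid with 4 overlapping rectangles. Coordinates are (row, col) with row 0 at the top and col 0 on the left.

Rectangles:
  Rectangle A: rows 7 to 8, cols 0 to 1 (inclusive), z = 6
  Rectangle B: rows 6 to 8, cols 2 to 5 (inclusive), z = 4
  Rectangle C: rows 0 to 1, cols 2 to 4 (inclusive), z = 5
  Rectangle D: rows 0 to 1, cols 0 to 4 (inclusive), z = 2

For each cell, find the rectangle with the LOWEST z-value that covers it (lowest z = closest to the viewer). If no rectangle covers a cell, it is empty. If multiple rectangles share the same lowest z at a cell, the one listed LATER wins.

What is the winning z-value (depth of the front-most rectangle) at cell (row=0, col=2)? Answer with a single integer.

Answer: 2

Derivation:
Check cell (0,2):
  A: rows 7-8 cols 0-1 -> outside (row miss)
  B: rows 6-8 cols 2-5 -> outside (row miss)
  C: rows 0-1 cols 2-4 z=5 -> covers; best now C (z=5)
  D: rows 0-1 cols 0-4 z=2 -> covers; best now D (z=2)
Winner: D at z=2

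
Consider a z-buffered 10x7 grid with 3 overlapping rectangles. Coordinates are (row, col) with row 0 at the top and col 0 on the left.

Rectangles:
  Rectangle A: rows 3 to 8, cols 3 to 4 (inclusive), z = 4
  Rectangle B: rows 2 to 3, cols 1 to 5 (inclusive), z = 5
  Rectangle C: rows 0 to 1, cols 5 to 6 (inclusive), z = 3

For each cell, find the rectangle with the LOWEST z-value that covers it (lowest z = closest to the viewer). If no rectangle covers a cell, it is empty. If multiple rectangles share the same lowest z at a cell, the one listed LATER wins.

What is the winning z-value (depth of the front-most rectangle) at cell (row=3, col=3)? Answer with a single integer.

Check cell (3,3):
  A: rows 3-8 cols 3-4 z=4 -> covers; best now A (z=4)
  B: rows 2-3 cols 1-5 z=5 -> covers; best now A (z=4)
  C: rows 0-1 cols 5-6 -> outside (row miss)
Winner: A at z=4

Answer: 4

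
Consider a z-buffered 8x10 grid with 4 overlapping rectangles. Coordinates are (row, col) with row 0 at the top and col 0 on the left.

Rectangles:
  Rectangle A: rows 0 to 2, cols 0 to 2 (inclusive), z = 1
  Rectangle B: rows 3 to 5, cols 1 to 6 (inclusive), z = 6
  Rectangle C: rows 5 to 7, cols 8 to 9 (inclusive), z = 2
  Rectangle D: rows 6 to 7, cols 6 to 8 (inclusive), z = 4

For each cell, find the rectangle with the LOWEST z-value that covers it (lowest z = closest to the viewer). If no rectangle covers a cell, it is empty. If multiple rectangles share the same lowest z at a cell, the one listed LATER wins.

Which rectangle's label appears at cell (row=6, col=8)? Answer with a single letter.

Answer: C

Derivation:
Check cell (6,8):
  A: rows 0-2 cols 0-2 -> outside (row miss)
  B: rows 3-5 cols 1-6 -> outside (row miss)
  C: rows 5-7 cols 8-9 z=2 -> covers; best now C (z=2)
  D: rows 6-7 cols 6-8 z=4 -> covers; best now C (z=2)
Winner: C at z=2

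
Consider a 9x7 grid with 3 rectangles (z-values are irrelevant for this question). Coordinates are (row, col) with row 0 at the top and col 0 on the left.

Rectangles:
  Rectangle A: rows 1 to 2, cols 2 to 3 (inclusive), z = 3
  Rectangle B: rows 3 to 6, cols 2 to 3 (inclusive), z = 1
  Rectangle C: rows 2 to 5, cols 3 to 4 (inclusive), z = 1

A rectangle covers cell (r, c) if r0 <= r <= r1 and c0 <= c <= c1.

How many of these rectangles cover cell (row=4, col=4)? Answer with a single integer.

Answer: 1

Derivation:
Check cell (4,4):
  A: rows 1-2 cols 2-3 -> outside (row miss)
  B: rows 3-6 cols 2-3 -> outside (col miss)
  C: rows 2-5 cols 3-4 -> covers
Count covering = 1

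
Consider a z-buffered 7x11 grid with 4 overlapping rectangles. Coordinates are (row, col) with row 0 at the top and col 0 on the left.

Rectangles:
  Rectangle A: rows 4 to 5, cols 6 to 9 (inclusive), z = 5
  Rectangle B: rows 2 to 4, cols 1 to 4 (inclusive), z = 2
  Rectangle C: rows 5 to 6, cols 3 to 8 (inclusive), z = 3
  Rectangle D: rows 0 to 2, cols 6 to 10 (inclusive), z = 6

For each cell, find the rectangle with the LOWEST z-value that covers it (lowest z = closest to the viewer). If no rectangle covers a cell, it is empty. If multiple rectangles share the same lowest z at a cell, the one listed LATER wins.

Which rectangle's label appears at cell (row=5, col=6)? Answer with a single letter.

Check cell (5,6):
  A: rows 4-5 cols 6-9 z=5 -> covers; best now A (z=5)
  B: rows 2-4 cols 1-4 -> outside (row miss)
  C: rows 5-6 cols 3-8 z=3 -> covers; best now C (z=3)
  D: rows 0-2 cols 6-10 -> outside (row miss)
Winner: C at z=3

Answer: C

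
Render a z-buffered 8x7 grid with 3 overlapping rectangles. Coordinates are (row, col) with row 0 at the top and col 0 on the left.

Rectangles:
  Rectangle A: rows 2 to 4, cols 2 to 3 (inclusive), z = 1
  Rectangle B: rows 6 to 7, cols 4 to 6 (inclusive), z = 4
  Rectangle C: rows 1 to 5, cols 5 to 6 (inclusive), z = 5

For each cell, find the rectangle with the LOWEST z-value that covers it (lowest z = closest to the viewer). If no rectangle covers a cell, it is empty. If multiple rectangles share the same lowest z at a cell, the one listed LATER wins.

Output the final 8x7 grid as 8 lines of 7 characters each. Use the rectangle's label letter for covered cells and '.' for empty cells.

.......
.....CC
..AA.CC
..AA.CC
..AA.CC
.....CC
....BBB
....BBB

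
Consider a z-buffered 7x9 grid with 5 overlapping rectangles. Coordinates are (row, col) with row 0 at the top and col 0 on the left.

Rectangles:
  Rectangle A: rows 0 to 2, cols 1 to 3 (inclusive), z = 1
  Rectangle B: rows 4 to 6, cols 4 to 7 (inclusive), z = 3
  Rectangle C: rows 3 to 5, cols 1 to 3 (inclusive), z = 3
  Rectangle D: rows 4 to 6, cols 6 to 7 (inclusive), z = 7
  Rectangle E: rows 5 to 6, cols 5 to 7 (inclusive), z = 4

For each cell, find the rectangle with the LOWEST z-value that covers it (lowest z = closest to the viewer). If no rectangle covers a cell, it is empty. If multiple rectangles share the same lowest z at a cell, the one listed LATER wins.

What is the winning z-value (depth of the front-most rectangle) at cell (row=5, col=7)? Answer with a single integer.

Answer: 3

Derivation:
Check cell (5,7):
  A: rows 0-2 cols 1-3 -> outside (row miss)
  B: rows 4-6 cols 4-7 z=3 -> covers; best now B (z=3)
  C: rows 3-5 cols 1-3 -> outside (col miss)
  D: rows 4-6 cols 6-7 z=7 -> covers; best now B (z=3)
  E: rows 5-6 cols 5-7 z=4 -> covers; best now B (z=3)
Winner: B at z=3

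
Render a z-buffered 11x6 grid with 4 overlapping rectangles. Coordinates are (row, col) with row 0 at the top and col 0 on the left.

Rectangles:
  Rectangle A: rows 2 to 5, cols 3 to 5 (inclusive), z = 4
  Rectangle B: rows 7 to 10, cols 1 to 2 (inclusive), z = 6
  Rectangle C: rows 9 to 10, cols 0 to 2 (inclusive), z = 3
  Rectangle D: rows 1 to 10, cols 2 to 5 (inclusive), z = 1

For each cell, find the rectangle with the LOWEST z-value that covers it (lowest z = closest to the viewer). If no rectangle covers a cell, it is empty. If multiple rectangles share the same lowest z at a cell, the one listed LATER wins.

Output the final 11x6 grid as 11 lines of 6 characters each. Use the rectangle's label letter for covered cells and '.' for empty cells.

......
..DDDD
..DDDD
..DDDD
..DDDD
..DDDD
..DDDD
.BDDDD
.BDDDD
CCDDDD
CCDDDD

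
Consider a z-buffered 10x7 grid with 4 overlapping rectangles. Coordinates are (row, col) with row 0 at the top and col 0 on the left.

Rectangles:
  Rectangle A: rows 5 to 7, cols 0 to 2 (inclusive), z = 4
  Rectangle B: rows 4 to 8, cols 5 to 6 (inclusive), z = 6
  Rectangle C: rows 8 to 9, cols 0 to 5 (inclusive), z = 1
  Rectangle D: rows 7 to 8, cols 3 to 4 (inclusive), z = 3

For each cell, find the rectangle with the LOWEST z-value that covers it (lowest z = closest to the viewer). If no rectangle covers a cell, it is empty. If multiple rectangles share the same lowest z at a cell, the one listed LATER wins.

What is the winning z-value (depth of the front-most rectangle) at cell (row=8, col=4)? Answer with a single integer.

Check cell (8,4):
  A: rows 5-7 cols 0-2 -> outside (row miss)
  B: rows 4-8 cols 5-6 -> outside (col miss)
  C: rows 8-9 cols 0-5 z=1 -> covers; best now C (z=1)
  D: rows 7-8 cols 3-4 z=3 -> covers; best now C (z=1)
Winner: C at z=1

Answer: 1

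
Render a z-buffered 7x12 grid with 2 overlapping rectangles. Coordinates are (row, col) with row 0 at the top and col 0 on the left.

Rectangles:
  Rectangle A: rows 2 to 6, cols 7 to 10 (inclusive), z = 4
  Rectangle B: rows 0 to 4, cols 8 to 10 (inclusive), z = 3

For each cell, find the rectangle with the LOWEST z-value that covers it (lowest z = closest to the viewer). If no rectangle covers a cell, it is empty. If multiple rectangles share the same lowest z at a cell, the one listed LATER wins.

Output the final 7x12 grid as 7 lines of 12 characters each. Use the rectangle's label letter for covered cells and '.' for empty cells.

........BBB.
........BBB.
.......ABBB.
.......ABBB.
.......ABBB.
.......AAAA.
.......AAAA.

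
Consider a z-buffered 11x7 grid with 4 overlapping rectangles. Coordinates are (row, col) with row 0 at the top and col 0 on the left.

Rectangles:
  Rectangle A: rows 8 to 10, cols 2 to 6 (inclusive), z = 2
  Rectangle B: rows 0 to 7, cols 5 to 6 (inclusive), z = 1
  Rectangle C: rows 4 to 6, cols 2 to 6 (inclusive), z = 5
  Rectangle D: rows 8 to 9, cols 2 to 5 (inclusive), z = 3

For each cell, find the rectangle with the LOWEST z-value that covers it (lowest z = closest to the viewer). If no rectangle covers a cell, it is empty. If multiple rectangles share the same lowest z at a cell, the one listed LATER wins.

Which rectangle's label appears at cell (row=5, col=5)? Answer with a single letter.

Answer: B

Derivation:
Check cell (5,5):
  A: rows 8-10 cols 2-6 -> outside (row miss)
  B: rows 0-7 cols 5-6 z=1 -> covers; best now B (z=1)
  C: rows 4-6 cols 2-6 z=5 -> covers; best now B (z=1)
  D: rows 8-9 cols 2-5 -> outside (row miss)
Winner: B at z=1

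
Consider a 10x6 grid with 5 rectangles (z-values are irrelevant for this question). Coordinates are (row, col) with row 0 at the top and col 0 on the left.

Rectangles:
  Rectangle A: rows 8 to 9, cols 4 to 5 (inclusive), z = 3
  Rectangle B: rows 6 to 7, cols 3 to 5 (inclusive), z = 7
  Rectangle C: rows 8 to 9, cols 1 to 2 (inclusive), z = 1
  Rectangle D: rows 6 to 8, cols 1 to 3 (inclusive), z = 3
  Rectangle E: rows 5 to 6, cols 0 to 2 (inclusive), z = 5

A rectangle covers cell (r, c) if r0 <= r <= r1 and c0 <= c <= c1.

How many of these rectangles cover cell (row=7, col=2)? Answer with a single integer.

Check cell (7,2):
  A: rows 8-9 cols 4-5 -> outside (row miss)
  B: rows 6-7 cols 3-5 -> outside (col miss)
  C: rows 8-9 cols 1-2 -> outside (row miss)
  D: rows 6-8 cols 1-3 -> covers
  E: rows 5-6 cols 0-2 -> outside (row miss)
Count covering = 1

Answer: 1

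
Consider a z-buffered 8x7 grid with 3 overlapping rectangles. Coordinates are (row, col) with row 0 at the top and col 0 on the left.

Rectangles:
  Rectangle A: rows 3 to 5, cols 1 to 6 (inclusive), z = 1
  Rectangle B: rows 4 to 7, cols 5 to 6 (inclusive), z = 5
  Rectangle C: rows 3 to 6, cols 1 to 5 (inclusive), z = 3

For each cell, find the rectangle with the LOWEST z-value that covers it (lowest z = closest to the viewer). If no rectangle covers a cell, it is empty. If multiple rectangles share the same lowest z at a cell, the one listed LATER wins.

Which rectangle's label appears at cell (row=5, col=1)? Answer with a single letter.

Check cell (5,1):
  A: rows 3-5 cols 1-6 z=1 -> covers; best now A (z=1)
  B: rows 4-7 cols 5-6 -> outside (col miss)
  C: rows 3-6 cols 1-5 z=3 -> covers; best now A (z=1)
Winner: A at z=1

Answer: A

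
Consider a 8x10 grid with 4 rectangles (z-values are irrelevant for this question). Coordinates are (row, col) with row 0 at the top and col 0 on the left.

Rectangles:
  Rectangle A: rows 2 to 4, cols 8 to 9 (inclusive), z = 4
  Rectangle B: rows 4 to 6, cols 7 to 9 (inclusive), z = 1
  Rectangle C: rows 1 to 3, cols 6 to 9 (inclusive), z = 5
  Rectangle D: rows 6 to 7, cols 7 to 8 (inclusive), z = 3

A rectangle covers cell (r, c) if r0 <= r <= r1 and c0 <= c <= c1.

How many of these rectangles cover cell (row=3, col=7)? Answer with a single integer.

Check cell (3,7):
  A: rows 2-4 cols 8-9 -> outside (col miss)
  B: rows 4-6 cols 7-9 -> outside (row miss)
  C: rows 1-3 cols 6-9 -> covers
  D: rows 6-7 cols 7-8 -> outside (row miss)
Count covering = 1

Answer: 1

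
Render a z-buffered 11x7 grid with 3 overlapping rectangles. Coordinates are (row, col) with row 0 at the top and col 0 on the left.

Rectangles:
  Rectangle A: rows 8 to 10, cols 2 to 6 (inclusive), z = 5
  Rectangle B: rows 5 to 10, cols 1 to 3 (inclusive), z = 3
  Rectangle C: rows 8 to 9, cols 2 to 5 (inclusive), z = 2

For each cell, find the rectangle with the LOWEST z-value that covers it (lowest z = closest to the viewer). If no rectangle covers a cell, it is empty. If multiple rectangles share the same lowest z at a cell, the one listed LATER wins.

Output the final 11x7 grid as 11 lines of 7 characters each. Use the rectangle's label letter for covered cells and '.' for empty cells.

.......
.......
.......
.......
.......
.BBB...
.BBB...
.BBB...
.BCCCCA
.BCCCCA
.BBBAAA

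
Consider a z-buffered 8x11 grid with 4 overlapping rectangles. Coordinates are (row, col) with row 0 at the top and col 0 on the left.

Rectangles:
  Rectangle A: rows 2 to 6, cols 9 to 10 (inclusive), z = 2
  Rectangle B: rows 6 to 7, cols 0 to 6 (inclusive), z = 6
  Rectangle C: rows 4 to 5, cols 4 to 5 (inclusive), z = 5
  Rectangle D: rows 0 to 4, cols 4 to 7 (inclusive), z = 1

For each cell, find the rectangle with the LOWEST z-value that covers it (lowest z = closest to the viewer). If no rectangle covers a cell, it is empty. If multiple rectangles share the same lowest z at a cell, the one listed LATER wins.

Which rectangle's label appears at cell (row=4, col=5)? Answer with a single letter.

Answer: D

Derivation:
Check cell (4,5):
  A: rows 2-6 cols 9-10 -> outside (col miss)
  B: rows 6-7 cols 0-6 -> outside (row miss)
  C: rows 4-5 cols 4-5 z=5 -> covers; best now C (z=5)
  D: rows 0-4 cols 4-7 z=1 -> covers; best now D (z=1)
Winner: D at z=1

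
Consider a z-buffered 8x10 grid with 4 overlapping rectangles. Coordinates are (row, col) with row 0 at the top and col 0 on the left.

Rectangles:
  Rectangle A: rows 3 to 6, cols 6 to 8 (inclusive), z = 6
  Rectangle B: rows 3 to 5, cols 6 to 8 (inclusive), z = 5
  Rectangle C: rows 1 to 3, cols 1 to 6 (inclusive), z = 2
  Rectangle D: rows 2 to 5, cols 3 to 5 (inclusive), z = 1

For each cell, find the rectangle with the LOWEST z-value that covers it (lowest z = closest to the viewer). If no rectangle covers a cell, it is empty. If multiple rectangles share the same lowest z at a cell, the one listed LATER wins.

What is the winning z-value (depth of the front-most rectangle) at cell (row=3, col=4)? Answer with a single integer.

Answer: 1

Derivation:
Check cell (3,4):
  A: rows 3-6 cols 6-8 -> outside (col miss)
  B: rows 3-5 cols 6-8 -> outside (col miss)
  C: rows 1-3 cols 1-6 z=2 -> covers; best now C (z=2)
  D: rows 2-5 cols 3-5 z=1 -> covers; best now D (z=1)
Winner: D at z=1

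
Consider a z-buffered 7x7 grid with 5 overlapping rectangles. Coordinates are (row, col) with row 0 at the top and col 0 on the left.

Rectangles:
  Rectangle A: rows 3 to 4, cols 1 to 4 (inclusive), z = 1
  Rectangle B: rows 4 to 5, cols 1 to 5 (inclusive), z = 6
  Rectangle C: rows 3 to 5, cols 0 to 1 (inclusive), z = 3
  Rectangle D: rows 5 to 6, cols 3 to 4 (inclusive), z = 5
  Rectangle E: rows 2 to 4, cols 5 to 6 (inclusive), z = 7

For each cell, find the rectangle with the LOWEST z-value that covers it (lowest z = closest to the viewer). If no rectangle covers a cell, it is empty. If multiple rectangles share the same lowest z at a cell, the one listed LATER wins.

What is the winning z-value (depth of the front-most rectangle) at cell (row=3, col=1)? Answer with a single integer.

Check cell (3,1):
  A: rows 3-4 cols 1-4 z=1 -> covers; best now A (z=1)
  B: rows 4-5 cols 1-5 -> outside (row miss)
  C: rows 3-5 cols 0-1 z=3 -> covers; best now A (z=1)
  D: rows 5-6 cols 3-4 -> outside (row miss)
  E: rows 2-4 cols 5-6 -> outside (col miss)
Winner: A at z=1

Answer: 1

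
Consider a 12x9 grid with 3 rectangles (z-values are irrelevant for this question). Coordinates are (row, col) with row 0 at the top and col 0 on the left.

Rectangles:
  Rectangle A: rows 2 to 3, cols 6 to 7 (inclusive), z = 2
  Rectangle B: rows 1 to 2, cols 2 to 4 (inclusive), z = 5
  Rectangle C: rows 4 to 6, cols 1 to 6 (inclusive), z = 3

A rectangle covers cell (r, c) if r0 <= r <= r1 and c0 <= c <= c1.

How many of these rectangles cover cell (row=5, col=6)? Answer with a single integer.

Check cell (5,6):
  A: rows 2-3 cols 6-7 -> outside (row miss)
  B: rows 1-2 cols 2-4 -> outside (row miss)
  C: rows 4-6 cols 1-6 -> covers
Count covering = 1

Answer: 1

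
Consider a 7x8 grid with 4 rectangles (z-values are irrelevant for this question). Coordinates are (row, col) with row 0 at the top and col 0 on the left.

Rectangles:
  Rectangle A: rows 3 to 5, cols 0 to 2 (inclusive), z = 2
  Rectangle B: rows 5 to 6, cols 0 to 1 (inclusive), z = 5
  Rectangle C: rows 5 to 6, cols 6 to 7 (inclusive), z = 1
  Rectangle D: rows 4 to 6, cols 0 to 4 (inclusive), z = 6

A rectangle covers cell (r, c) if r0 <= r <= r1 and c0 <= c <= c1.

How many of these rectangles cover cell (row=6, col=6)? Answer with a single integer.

Answer: 1

Derivation:
Check cell (6,6):
  A: rows 3-5 cols 0-2 -> outside (row miss)
  B: rows 5-6 cols 0-1 -> outside (col miss)
  C: rows 5-6 cols 6-7 -> covers
  D: rows 4-6 cols 0-4 -> outside (col miss)
Count covering = 1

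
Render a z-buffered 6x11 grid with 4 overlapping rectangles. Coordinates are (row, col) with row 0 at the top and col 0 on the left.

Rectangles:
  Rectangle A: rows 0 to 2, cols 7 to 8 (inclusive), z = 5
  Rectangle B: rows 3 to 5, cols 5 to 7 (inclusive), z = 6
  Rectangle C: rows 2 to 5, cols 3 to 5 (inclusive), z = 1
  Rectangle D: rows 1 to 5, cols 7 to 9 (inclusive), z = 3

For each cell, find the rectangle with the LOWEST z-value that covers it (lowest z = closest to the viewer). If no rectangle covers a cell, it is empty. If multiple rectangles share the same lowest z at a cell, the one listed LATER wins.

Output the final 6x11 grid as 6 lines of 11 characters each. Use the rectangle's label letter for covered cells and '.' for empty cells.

.......AA..
.......DDD.
...CCC.DDD.
...CCCBDDD.
...CCCBDDD.
...CCCBDDD.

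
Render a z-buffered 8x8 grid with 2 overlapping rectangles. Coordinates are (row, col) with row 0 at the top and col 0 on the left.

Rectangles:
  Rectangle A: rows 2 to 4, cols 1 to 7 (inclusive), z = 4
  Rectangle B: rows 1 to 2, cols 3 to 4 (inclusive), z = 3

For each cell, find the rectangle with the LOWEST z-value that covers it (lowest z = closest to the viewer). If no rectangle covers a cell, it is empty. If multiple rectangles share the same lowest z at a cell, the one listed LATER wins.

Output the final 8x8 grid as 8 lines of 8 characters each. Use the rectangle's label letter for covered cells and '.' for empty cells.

........
...BB...
.AABBAAA
.AAAAAAA
.AAAAAAA
........
........
........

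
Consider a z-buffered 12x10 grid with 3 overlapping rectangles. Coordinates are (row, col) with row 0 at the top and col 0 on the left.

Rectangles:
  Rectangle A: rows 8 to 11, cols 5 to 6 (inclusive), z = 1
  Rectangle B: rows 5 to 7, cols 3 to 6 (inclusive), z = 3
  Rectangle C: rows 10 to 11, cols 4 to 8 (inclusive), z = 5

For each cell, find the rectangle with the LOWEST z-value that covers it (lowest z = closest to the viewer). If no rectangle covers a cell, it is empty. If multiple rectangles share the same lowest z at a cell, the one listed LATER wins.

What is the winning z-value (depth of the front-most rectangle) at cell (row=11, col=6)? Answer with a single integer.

Answer: 1

Derivation:
Check cell (11,6):
  A: rows 8-11 cols 5-6 z=1 -> covers; best now A (z=1)
  B: rows 5-7 cols 3-6 -> outside (row miss)
  C: rows 10-11 cols 4-8 z=5 -> covers; best now A (z=1)
Winner: A at z=1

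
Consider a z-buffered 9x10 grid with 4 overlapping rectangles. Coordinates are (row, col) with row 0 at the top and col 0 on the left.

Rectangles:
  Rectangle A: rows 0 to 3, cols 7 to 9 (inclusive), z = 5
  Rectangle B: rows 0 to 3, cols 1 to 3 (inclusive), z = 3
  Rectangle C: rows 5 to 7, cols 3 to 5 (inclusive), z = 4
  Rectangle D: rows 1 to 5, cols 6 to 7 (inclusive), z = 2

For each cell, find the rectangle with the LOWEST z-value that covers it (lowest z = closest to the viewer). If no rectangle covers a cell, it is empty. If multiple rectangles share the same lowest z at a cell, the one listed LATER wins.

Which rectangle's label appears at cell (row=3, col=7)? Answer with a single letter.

Answer: D

Derivation:
Check cell (3,7):
  A: rows 0-3 cols 7-9 z=5 -> covers; best now A (z=5)
  B: rows 0-3 cols 1-3 -> outside (col miss)
  C: rows 5-7 cols 3-5 -> outside (row miss)
  D: rows 1-5 cols 6-7 z=2 -> covers; best now D (z=2)
Winner: D at z=2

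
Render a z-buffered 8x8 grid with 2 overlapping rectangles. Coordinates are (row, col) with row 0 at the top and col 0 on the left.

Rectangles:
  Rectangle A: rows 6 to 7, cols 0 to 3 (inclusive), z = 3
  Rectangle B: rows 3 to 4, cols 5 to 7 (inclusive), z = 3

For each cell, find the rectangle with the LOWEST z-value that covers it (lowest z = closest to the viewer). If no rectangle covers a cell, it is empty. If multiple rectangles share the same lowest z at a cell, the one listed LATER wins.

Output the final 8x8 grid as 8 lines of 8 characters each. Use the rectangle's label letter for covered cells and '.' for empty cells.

........
........
........
.....BBB
.....BBB
........
AAAA....
AAAA....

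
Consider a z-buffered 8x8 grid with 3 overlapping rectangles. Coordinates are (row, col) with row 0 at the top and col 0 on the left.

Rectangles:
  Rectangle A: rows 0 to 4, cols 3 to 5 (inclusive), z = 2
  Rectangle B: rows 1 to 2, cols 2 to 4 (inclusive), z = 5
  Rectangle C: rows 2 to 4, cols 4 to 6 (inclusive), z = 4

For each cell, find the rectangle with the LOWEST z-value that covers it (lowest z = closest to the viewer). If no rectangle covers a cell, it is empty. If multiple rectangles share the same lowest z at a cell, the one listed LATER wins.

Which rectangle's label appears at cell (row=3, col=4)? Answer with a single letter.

Answer: A

Derivation:
Check cell (3,4):
  A: rows 0-4 cols 3-5 z=2 -> covers; best now A (z=2)
  B: rows 1-2 cols 2-4 -> outside (row miss)
  C: rows 2-4 cols 4-6 z=4 -> covers; best now A (z=2)
Winner: A at z=2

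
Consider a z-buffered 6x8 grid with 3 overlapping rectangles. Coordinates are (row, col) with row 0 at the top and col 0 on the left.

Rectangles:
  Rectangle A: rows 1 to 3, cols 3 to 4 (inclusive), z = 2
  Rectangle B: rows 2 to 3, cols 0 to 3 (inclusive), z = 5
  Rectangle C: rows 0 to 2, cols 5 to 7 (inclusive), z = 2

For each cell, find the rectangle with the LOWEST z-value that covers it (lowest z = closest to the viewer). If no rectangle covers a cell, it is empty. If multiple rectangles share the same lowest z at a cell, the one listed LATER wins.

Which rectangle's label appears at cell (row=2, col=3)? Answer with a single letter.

Answer: A

Derivation:
Check cell (2,3):
  A: rows 1-3 cols 3-4 z=2 -> covers; best now A (z=2)
  B: rows 2-3 cols 0-3 z=5 -> covers; best now A (z=2)
  C: rows 0-2 cols 5-7 -> outside (col miss)
Winner: A at z=2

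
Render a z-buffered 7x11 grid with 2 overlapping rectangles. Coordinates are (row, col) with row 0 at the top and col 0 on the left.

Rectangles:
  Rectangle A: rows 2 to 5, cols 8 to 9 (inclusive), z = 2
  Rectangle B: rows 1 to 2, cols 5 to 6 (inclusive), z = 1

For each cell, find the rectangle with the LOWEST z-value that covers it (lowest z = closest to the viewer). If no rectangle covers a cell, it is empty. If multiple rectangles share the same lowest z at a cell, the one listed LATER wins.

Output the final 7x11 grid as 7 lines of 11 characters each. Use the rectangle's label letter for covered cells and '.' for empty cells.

...........
.....BB....
.....BB.AA.
........AA.
........AA.
........AA.
...........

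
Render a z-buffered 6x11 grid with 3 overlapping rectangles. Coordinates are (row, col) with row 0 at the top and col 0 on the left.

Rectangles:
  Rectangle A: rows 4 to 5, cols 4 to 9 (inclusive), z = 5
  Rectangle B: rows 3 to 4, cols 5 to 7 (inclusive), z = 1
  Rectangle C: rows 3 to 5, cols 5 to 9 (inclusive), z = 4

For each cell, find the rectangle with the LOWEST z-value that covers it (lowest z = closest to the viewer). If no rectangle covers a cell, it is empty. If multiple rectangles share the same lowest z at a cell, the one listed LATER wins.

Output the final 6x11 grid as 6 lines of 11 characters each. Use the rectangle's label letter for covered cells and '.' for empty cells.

...........
...........
...........
.....BBBCC.
....ABBBCC.
....ACCCCC.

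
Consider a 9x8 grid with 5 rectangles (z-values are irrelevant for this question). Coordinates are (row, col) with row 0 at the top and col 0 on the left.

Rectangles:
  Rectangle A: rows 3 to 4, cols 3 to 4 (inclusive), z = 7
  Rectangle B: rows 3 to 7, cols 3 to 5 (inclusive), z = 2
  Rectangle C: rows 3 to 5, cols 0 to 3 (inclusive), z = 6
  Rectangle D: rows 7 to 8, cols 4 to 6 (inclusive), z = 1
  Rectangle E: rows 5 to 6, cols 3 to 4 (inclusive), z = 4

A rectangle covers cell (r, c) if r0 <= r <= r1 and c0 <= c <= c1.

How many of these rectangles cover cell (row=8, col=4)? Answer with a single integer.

Check cell (8,4):
  A: rows 3-4 cols 3-4 -> outside (row miss)
  B: rows 3-7 cols 3-5 -> outside (row miss)
  C: rows 3-5 cols 0-3 -> outside (row miss)
  D: rows 7-8 cols 4-6 -> covers
  E: rows 5-6 cols 3-4 -> outside (row miss)
Count covering = 1

Answer: 1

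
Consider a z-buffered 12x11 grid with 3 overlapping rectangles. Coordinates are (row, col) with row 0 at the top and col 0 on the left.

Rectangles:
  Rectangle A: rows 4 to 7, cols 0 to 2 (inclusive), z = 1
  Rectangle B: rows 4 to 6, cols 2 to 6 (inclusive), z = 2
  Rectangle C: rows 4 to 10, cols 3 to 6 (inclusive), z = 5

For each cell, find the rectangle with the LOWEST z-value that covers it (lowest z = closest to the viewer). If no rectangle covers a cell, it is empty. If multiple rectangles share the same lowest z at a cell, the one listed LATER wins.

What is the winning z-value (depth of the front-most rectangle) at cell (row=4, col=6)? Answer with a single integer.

Check cell (4,6):
  A: rows 4-7 cols 0-2 -> outside (col miss)
  B: rows 4-6 cols 2-6 z=2 -> covers; best now B (z=2)
  C: rows 4-10 cols 3-6 z=5 -> covers; best now B (z=2)
Winner: B at z=2

Answer: 2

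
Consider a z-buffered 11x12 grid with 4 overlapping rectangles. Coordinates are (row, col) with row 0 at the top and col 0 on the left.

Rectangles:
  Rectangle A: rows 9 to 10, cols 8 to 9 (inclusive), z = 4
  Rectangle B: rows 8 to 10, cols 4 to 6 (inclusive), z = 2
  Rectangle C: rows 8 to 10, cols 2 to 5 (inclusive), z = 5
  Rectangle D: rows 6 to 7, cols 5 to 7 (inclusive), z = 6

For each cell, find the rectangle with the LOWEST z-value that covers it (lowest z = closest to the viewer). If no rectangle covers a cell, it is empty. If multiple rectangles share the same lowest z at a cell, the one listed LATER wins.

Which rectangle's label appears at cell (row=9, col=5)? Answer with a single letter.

Answer: B

Derivation:
Check cell (9,5):
  A: rows 9-10 cols 8-9 -> outside (col miss)
  B: rows 8-10 cols 4-6 z=2 -> covers; best now B (z=2)
  C: rows 8-10 cols 2-5 z=5 -> covers; best now B (z=2)
  D: rows 6-7 cols 5-7 -> outside (row miss)
Winner: B at z=2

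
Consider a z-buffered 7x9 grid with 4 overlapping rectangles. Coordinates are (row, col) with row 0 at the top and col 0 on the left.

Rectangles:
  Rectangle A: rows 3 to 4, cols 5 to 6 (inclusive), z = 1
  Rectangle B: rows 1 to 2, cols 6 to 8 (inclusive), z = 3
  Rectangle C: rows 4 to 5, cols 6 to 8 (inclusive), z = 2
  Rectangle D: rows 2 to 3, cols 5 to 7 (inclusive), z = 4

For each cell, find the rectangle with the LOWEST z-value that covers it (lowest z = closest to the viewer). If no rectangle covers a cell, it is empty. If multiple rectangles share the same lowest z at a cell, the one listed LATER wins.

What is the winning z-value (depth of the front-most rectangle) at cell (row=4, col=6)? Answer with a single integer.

Check cell (4,6):
  A: rows 3-4 cols 5-6 z=1 -> covers; best now A (z=1)
  B: rows 1-2 cols 6-8 -> outside (row miss)
  C: rows 4-5 cols 6-8 z=2 -> covers; best now A (z=1)
  D: rows 2-3 cols 5-7 -> outside (row miss)
Winner: A at z=1

Answer: 1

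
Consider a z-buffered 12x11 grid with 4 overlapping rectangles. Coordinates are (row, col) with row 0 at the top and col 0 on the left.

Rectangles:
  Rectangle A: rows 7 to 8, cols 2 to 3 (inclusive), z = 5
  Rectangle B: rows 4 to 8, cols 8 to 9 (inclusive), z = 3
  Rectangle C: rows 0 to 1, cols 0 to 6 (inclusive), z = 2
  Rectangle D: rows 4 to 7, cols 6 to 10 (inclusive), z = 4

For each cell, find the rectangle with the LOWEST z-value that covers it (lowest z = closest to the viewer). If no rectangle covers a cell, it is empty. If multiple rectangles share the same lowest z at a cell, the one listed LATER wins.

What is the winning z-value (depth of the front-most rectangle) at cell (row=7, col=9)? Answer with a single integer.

Answer: 3

Derivation:
Check cell (7,9):
  A: rows 7-8 cols 2-3 -> outside (col miss)
  B: rows 4-8 cols 8-9 z=3 -> covers; best now B (z=3)
  C: rows 0-1 cols 0-6 -> outside (row miss)
  D: rows 4-7 cols 6-10 z=4 -> covers; best now B (z=3)
Winner: B at z=3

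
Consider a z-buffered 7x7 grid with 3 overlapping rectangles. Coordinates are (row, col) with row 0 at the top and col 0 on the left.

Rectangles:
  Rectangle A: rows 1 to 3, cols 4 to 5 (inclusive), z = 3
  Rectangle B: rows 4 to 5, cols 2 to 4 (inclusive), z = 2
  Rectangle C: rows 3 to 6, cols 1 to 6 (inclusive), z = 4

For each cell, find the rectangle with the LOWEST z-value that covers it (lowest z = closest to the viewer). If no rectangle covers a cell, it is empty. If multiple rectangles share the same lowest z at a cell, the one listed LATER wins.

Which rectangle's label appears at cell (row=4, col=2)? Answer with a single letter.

Check cell (4,2):
  A: rows 1-3 cols 4-5 -> outside (row miss)
  B: rows 4-5 cols 2-4 z=2 -> covers; best now B (z=2)
  C: rows 3-6 cols 1-6 z=4 -> covers; best now B (z=2)
Winner: B at z=2

Answer: B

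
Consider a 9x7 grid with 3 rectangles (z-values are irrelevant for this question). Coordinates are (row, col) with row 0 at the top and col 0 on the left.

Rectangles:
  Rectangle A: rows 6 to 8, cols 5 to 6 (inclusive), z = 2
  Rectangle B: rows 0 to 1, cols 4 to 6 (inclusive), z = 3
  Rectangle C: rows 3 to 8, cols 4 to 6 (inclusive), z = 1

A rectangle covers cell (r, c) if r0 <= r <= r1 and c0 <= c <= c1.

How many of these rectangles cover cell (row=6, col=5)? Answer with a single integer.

Answer: 2

Derivation:
Check cell (6,5):
  A: rows 6-8 cols 5-6 -> covers
  B: rows 0-1 cols 4-6 -> outside (row miss)
  C: rows 3-8 cols 4-6 -> covers
Count covering = 2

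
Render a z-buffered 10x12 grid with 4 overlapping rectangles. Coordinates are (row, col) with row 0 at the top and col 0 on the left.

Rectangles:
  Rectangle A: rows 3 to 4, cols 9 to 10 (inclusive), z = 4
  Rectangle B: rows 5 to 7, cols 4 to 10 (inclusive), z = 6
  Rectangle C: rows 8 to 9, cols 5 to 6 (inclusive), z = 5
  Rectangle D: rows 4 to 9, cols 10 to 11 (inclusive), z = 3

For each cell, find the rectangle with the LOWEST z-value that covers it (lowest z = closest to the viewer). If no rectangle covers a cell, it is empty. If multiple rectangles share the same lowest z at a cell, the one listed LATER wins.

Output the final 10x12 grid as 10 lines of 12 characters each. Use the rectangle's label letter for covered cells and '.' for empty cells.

............
............
............
.........AA.
.........ADD
....BBBBBBDD
....BBBBBBDD
....BBBBBBDD
.....CC...DD
.....CC...DD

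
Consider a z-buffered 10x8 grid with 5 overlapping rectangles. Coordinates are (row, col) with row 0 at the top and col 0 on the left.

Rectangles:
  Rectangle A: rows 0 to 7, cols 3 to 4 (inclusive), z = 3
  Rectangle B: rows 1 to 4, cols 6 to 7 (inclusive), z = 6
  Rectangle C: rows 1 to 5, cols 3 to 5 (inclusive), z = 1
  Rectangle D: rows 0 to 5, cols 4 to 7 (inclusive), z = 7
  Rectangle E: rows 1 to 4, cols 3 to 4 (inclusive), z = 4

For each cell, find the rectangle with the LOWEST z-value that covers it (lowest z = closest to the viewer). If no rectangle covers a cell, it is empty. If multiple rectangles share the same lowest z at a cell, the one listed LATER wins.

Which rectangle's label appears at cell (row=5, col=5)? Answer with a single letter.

Check cell (5,5):
  A: rows 0-7 cols 3-4 -> outside (col miss)
  B: rows 1-4 cols 6-7 -> outside (row miss)
  C: rows 1-5 cols 3-5 z=1 -> covers; best now C (z=1)
  D: rows 0-5 cols 4-7 z=7 -> covers; best now C (z=1)
  E: rows 1-4 cols 3-4 -> outside (row miss)
Winner: C at z=1

Answer: C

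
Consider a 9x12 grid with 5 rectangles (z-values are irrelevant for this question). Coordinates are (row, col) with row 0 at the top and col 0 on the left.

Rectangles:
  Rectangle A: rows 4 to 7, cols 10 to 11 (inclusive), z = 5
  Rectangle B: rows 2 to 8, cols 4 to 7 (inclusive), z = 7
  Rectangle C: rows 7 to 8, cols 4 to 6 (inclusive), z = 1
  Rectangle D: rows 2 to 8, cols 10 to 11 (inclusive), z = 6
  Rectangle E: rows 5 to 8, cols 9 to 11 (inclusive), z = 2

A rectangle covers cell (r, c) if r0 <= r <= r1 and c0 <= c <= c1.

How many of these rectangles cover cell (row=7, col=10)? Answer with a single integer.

Answer: 3

Derivation:
Check cell (7,10):
  A: rows 4-7 cols 10-11 -> covers
  B: rows 2-8 cols 4-7 -> outside (col miss)
  C: rows 7-8 cols 4-6 -> outside (col miss)
  D: rows 2-8 cols 10-11 -> covers
  E: rows 5-8 cols 9-11 -> covers
Count covering = 3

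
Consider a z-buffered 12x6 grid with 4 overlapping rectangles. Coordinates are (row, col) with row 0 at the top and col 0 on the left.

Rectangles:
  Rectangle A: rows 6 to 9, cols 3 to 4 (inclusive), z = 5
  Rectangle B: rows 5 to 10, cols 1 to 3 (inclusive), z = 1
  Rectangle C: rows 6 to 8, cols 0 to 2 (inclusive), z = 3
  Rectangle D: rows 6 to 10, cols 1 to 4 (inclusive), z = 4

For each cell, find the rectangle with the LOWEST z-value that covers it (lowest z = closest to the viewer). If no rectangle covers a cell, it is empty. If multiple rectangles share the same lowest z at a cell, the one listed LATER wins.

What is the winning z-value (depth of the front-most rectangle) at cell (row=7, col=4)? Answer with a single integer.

Answer: 4

Derivation:
Check cell (7,4):
  A: rows 6-9 cols 3-4 z=5 -> covers; best now A (z=5)
  B: rows 5-10 cols 1-3 -> outside (col miss)
  C: rows 6-8 cols 0-2 -> outside (col miss)
  D: rows 6-10 cols 1-4 z=4 -> covers; best now D (z=4)
Winner: D at z=4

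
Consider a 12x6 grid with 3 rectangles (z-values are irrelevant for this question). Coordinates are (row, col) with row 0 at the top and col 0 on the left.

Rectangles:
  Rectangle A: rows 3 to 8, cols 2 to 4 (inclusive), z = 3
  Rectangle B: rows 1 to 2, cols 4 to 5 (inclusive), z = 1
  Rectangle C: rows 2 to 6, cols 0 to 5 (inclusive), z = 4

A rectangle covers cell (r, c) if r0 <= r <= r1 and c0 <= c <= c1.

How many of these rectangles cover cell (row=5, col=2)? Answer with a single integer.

Answer: 2

Derivation:
Check cell (5,2):
  A: rows 3-8 cols 2-4 -> covers
  B: rows 1-2 cols 4-5 -> outside (row miss)
  C: rows 2-6 cols 0-5 -> covers
Count covering = 2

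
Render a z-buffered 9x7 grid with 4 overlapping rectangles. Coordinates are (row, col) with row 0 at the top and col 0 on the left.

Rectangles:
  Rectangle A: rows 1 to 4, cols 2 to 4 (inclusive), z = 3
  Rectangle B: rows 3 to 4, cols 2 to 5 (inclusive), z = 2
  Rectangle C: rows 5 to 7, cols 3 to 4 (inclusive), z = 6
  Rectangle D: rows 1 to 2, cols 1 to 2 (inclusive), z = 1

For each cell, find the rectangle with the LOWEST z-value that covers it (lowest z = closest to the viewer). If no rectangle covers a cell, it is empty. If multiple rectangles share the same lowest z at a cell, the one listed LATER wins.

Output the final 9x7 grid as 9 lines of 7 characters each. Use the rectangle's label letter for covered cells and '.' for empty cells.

.......
.DDAA..
.DDAA..
..BBBB.
..BBBB.
...CC..
...CC..
...CC..
.......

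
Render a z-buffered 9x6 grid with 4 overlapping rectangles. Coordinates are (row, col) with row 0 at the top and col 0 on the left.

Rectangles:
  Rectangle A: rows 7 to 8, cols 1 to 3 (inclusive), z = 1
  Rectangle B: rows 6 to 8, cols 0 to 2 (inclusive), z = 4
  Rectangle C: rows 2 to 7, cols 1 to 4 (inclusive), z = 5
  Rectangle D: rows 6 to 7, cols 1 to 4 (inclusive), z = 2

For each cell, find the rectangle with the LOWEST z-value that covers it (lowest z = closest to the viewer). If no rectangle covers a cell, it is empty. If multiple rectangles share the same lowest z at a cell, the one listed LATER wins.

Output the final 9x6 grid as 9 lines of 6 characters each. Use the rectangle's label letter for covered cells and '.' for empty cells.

......
......
.CCCC.
.CCCC.
.CCCC.
.CCCC.
BDDDD.
BAAAD.
BAAA..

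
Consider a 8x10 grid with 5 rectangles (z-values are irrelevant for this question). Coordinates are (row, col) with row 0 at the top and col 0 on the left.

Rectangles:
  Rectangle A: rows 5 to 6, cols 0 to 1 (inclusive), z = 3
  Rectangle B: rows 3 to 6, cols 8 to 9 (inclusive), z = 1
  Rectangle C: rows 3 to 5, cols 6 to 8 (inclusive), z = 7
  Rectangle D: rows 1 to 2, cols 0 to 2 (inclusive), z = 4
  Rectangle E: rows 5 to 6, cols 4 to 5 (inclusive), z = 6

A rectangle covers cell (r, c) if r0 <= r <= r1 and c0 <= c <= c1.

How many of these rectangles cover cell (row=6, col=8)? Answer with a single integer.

Check cell (6,8):
  A: rows 5-6 cols 0-1 -> outside (col miss)
  B: rows 3-6 cols 8-9 -> covers
  C: rows 3-5 cols 6-8 -> outside (row miss)
  D: rows 1-2 cols 0-2 -> outside (row miss)
  E: rows 5-6 cols 4-5 -> outside (col miss)
Count covering = 1

Answer: 1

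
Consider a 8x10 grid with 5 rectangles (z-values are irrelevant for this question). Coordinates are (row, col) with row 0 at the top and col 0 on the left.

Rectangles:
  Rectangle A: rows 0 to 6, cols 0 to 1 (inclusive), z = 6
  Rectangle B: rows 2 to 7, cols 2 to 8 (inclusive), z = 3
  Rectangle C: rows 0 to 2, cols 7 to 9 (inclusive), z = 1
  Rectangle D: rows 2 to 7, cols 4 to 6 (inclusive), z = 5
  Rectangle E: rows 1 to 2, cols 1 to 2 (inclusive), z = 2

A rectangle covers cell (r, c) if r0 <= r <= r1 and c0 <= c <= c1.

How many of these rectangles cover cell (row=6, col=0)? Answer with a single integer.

Check cell (6,0):
  A: rows 0-6 cols 0-1 -> covers
  B: rows 2-7 cols 2-8 -> outside (col miss)
  C: rows 0-2 cols 7-9 -> outside (row miss)
  D: rows 2-7 cols 4-6 -> outside (col miss)
  E: rows 1-2 cols 1-2 -> outside (row miss)
Count covering = 1

Answer: 1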